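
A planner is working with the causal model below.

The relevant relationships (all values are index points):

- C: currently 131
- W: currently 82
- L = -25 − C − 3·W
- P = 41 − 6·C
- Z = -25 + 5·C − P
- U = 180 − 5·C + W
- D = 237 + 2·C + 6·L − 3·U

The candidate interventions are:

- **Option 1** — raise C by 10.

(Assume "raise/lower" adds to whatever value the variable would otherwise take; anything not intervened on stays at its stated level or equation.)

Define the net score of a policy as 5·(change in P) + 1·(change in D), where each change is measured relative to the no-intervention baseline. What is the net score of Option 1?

-190

Baseline:
  C = 131
  W = 82
  L = -25 − 131 − 3·82 = -402
  P = 41 − 6·131 = -745
  U = 180 − 5·131 + 82 = -393
  D = 237 + 2·131 + 6·(-402) − 3·(-393) = -734
Option 1 (C + 10):
  C = 131 + 10 = 141
  W = 82
  L = -25 − 141 − 3·82 = -412
  P = 41 − 6·141 = -805
  U = 180 − 5·141 + 82 = -443
  D = 237 + 2·141 + 6·(-412) − 3·(-443) = -624
ΔP = -805 − (-745) = -60; ΔD = -624 − (-734) = 110
Score = 5·(-60) + 1·110 = -190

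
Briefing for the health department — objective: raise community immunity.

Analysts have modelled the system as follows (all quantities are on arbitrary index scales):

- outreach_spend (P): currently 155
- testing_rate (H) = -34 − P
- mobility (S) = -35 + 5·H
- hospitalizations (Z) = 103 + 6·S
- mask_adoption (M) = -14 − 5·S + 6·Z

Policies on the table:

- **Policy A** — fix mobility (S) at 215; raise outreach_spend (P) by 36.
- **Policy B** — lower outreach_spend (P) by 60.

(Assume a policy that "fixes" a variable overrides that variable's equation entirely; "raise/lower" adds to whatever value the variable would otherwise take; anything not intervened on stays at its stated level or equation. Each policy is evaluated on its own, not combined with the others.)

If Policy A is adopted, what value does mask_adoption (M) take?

7269

Policy A (S := 215, P + 36):
  P = 155 + 36 = 191
  H = -34 − 191 = -225
  S = 215
  Z = 103 + 6·215 = 1393
  M = -14 − 5·215 + 6·1393 = 7269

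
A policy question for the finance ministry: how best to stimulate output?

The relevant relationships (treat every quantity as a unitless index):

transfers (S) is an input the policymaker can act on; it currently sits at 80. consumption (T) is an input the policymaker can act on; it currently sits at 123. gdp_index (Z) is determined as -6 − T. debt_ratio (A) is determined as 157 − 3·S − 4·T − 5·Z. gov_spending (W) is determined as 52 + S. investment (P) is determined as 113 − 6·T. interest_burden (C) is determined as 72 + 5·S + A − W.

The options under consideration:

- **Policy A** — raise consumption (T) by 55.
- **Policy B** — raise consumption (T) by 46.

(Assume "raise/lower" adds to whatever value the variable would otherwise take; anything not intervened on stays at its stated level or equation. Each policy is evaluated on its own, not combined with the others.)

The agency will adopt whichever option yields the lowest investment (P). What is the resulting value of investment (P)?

-955

Policy A (T + 55):
  T = 123 + 55 = 178
  P = 113 − 6·178 = -955
Policy B (T + 46):
  T = 123 + 46 = 169
  P = 113 − 6·169 = -901
Comparing — Policy A: P=-955, Policy B: P=-901. Lowest is -955 (Policy A).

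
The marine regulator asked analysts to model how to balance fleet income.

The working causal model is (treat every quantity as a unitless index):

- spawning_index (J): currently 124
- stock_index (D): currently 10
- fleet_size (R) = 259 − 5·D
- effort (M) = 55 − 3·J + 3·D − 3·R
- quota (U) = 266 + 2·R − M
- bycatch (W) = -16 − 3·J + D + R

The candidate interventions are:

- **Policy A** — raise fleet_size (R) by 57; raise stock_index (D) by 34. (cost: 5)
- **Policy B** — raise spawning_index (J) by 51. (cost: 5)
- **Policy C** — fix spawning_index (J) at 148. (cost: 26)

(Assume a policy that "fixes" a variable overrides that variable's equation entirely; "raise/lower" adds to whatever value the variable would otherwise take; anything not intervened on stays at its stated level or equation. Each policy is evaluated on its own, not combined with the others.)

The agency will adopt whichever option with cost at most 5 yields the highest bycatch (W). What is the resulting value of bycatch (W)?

Policy A (R + 57, D + 34):
  J = 124
  D = 10 + 34 = 44
  R = 259 − 5·44 (+57 from intervention) = 96
  W = -16 − 3·124 + 44 + 96 = -248
Policy B (J + 51):
  J = 124 + 51 = 175
  D = 10
  R = 259 − 5·10 = 209
  W = -16 − 3·175 + 10 + 209 = -322
Comparing — Policy A: W=-248, Policy B: W=-322. Highest is -248 (Policy A).

-248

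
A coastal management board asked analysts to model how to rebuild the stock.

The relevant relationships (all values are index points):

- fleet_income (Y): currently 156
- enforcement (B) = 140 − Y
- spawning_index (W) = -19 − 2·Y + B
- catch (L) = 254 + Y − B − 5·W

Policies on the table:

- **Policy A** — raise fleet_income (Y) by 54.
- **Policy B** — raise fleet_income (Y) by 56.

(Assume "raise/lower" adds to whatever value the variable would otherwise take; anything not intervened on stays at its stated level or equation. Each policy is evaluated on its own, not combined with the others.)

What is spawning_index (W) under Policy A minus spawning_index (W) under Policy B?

Policy A (Y + 54):
  Y = 156 + 54 = 210
  B = 140 − 210 = -70
  W = -19 − 2·210 + (-70) = -509
Policy B (Y + 56):
  Y = 156 + 56 = 212
  B = 140 − 212 = -72
  W = -19 − 2·212 + (-72) = -515
W: -509 − (-515) = 6

6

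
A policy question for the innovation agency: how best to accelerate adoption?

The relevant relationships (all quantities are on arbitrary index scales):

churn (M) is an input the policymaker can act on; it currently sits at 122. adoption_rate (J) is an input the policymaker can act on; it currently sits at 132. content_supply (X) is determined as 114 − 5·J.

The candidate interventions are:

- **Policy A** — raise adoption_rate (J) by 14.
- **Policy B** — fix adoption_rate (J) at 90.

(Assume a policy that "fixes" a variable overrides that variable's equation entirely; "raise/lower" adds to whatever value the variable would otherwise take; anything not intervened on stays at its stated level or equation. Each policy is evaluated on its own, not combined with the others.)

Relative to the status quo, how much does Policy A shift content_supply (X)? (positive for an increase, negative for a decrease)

-70

Baseline:
  J = 132
  X = 114 − 5·132 = -546
Policy A (J + 14):
  J = 132 + 14 = 146
  X = 114 − 5·146 = -616
Change in X: -616 − (-546) = -70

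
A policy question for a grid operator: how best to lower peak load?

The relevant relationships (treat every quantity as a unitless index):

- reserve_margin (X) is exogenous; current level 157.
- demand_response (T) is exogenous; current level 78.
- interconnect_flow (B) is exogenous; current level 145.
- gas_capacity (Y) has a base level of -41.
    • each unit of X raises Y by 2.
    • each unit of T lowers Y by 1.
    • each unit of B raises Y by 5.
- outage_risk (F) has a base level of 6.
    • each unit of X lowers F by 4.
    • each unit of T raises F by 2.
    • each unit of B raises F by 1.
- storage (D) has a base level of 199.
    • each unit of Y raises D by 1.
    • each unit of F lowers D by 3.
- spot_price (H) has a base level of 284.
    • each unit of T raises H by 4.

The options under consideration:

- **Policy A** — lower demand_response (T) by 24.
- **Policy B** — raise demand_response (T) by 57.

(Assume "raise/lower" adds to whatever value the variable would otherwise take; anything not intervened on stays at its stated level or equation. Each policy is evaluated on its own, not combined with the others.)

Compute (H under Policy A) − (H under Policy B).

Policy A (T − 24):
  T = 78 − 24 = 54
  H = 284 + 4·54 = 500
Policy B (T + 57):
  T = 78 + 57 = 135
  H = 284 + 4·135 = 824
H: 500 − 824 = -324

-324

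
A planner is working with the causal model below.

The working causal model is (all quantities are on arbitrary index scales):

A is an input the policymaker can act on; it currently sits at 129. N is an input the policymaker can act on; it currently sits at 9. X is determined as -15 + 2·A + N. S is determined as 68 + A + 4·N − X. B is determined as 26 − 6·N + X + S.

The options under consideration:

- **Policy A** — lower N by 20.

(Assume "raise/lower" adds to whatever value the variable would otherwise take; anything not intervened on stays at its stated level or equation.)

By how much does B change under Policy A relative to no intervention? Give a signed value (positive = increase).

40

Baseline:
  A = 129
  N = 9
  X = -15 + 2·129 + 9 = 252
  S = 68 + 129 + 4·9 − 252 = -19
  B = 26 − 6·9 + 252 + (-19) = 205
Policy A (N − 20):
  A = 129
  N = 9 − 20 = -11
  X = -15 + 2·129 + (-11) = 232
  S = 68 + 129 + 4·(-11) − 232 = -79
  B = 26 − 6·(-11) + 232 + (-79) = 245
Change in B: 245 − 205 = 40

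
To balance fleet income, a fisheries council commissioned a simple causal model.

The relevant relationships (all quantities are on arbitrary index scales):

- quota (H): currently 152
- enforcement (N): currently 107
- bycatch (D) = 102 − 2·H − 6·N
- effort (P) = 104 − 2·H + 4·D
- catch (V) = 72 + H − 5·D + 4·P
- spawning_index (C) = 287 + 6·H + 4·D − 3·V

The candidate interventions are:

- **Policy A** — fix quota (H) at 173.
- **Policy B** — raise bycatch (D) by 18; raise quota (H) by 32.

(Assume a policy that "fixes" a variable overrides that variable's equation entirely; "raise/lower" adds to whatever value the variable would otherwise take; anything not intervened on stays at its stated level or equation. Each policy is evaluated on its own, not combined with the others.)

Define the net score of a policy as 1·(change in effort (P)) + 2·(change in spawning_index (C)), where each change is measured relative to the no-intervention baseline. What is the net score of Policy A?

Baseline:
  H = 152
  N = 107
  D = 102 − 2·152 − 6·107 = -844
  P = 104 − 2·152 + 4·(-844) = -3576
  V = 72 + 152 − 5·(-844) + 4·(-3576) = -9860
  C = 287 + 6·152 + 4·(-844) − 3·(-9860) = 27403
Policy A (H := 173):
  H = 173
  N = 107
  D = 102 − 2·173 − 6·107 = -886
  P = 104 − 2·173 + 4·(-886) = -3786
  V = 72 + 173 − 5·(-886) + 4·(-3786) = -10469
  C = 287 + 6·173 + 4·(-886) − 3·(-10469) = 29188
ΔP = -3786 − (-3576) = -210; ΔC = 29188 − 27403 = 1785
Score = 1·(-210) + 2·1785 = 3360

3360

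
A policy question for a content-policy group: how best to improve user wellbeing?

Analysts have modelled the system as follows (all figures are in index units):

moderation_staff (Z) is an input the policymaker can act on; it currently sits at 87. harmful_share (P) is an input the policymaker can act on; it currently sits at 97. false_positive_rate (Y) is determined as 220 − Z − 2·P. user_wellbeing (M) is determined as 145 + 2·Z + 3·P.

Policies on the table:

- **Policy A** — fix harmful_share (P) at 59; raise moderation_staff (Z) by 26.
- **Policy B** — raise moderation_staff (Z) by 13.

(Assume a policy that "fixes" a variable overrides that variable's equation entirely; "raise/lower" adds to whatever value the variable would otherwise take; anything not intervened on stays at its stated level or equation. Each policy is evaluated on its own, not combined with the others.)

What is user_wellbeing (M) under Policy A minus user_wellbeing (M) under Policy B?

Policy A (P := 59, Z + 26):
  Z = 87 + 26 = 113
  P = 59
  M = 145 + 2·113 + 3·59 = 548
Policy B (Z + 13):
  Z = 87 + 13 = 100
  P = 97
  M = 145 + 2·100 + 3·97 = 636
M: 548 − 636 = -88

-88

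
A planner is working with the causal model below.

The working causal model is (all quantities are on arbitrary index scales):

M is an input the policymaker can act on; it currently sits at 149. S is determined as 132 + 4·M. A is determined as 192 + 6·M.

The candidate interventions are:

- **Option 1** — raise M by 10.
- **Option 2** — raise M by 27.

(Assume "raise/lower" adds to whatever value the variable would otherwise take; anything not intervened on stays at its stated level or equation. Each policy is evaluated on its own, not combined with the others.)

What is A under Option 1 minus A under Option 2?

-102

Option 1 (M + 10):
  M = 149 + 10 = 159
  A = 192 + 6·159 = 1146
Option 2 (M + 27):
  M = 149 + 27 = 176
  A = 192 + 6·176 = 1248
A: 1146 − 1248 = -102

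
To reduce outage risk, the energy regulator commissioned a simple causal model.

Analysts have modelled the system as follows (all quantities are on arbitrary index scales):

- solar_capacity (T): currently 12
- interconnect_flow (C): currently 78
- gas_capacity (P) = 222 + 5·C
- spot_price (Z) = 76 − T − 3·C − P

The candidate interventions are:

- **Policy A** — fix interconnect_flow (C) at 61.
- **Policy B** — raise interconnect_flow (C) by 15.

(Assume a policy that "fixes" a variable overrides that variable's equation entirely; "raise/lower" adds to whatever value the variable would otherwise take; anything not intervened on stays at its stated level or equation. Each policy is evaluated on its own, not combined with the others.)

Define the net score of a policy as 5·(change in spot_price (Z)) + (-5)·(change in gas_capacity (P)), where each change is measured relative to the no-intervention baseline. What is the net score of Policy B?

Baseline:
  T = 12
  C = 78
  P = 222 + 5·78 = 612
  Z = 76 − 12 − 3·78 − 612 = -782
Policy B (C + 15):
  T = 12
  C = 78 + 15 = 93
  P = 222 + 5·93 = 687
  Z = 76 − 12 − 3·93 − 687 = -902
ΔZ = -902 − (-782) = -120; ΔP = 687 − 612 = 75
Score = 5·(-120) + (-5)·75 = -975

-975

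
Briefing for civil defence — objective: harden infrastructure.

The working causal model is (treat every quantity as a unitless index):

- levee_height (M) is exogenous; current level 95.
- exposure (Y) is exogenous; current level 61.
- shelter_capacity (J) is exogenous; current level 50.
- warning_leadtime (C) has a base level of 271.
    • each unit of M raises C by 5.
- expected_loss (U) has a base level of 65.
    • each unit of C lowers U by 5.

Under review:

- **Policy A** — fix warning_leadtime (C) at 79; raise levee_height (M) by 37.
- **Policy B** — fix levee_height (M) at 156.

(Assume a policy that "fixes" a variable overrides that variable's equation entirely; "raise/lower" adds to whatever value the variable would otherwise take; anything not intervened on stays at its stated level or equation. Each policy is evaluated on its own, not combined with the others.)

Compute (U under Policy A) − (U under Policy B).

4860

Policy A (C := 79, M + 37):
  M = 95 + 37 = 132
  C = 79
  U = 65 − 5·79 = -330
Policy B (M := 156):
  M = 156
  C = 271 + 5·156 = 1051
  U = 65 − 5·1051 = -5190
U: -330 − (-5190) = 4860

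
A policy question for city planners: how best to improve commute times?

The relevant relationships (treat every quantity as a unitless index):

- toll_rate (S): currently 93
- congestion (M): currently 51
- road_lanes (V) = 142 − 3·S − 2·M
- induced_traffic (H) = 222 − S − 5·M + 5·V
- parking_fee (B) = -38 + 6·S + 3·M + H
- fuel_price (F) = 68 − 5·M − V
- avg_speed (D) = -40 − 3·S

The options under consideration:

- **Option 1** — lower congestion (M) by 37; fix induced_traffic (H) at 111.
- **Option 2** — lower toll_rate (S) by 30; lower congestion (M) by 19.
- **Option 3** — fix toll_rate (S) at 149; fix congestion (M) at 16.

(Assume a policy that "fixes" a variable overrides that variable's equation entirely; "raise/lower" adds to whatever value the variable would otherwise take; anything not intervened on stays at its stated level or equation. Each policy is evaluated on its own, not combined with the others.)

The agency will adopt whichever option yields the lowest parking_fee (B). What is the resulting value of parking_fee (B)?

Option 1 (M − 37, H := 111):
  S = 93
  M = 51 − 37 = 14
  V = 142 − 3·93 − 2·14 = -165
  H = 111
  B = -38 + 6·93 + 3·14 + 111 = 673
Option 2 (S − 30, M − 19):
  S = 93 − 30 = 63
  M = 51 − 19 = 32
  V = 142 − 3·63 − 2·32 = -111
  H = 222 − 63 − 5·32 + 5·(-111) = -556
  B = -38 + 6·63 + 3·32 + (-556) = -120
Option 3 (S := 149, M := 16):
  S = 149
  M = 16
  V = 142 − 3·149 − 2·16 = -337
  H = 222 − 149 − 5·16 + 5·(-337) = -1692
  B = -38 + 6·149 + 3·16 + (-1692) = -788
Comparing — Option 1: B=673, Option 2: B=-120, Option 3: B=-788. Lowest is -788 (Option 3).

-788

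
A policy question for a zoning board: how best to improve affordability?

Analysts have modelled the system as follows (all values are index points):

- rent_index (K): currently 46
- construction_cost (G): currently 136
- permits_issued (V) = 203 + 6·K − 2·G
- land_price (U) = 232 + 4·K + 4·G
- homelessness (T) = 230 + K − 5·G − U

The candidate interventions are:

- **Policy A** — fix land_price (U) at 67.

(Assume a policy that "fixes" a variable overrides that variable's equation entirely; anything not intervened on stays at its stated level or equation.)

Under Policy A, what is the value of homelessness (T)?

Policy A (U := 67):
  K = 46
  G = 136
  U = 67
  T = 230 + 46 − 5·136 − 67 = -471

-471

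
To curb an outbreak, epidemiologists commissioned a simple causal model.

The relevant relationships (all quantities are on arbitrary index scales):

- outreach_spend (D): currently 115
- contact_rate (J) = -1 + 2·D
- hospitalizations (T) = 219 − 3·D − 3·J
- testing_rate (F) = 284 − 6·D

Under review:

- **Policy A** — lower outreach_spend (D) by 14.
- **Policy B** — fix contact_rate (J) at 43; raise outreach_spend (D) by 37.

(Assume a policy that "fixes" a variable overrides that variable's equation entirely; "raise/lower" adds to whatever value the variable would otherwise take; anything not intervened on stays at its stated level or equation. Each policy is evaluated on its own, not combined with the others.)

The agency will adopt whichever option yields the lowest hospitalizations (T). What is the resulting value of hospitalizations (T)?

Policy A (D − 14):
  D = 115 − 14 = 101
  J = -1 + 2·101 = 201
  T = 219 − 3·101 − 3·201 = -687
Policy B (J := 43, D + 37):
  D = 115 + 37 = 152
  J = 43
  T = 219 − 3·152 − 3·43 = -366
Comparing — Policy A: T=-687, Policy B: T=-366. Lowest is -687 (Policy A).

-687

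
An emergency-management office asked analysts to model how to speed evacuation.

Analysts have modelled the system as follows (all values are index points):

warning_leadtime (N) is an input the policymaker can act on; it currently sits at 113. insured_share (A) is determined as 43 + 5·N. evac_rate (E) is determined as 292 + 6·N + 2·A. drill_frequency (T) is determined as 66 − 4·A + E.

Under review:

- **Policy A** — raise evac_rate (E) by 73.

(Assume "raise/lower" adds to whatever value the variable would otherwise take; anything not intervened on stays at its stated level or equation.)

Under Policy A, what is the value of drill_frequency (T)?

Policy A (E + 73):
  N = 113
  A = 43 + 5·113 = 608
  E = 292 + 6·113 + 2·608 (+73 from intervention) = 2259
  T = 66 − 4·608 + 2259 = -107

-107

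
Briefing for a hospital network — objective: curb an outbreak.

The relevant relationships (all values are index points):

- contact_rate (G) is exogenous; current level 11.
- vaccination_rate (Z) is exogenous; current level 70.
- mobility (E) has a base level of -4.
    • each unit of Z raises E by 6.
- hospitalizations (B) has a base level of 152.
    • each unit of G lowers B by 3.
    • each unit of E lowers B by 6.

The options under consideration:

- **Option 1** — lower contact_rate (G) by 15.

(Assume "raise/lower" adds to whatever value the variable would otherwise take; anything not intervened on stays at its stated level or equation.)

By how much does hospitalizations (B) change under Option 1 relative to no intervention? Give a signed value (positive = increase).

45

Baseline:
  G = 11
  Z = 70
  E = -4 + 6·70 = 416
  B = 152 − 3·11 − 6·416 = -2377
Option 1 (G − 15):
  G = 11 − 15 = -4
  Z = 70
  E = -4 + 6·70 = 416
  B = 152 − 3·(-4) − 6·416 = -2332
Change in B: -2332 − (-2377) = 45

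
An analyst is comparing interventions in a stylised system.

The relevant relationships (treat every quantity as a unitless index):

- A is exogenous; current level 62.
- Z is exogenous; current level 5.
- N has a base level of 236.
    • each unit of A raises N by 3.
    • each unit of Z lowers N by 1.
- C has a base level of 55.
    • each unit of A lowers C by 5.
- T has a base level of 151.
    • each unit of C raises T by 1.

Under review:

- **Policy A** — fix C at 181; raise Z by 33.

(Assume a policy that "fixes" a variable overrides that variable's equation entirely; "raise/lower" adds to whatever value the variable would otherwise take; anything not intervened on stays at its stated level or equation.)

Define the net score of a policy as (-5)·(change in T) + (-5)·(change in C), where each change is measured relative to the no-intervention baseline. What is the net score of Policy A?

-4360

Baseline:
  A = 62
  C = 55 − 5·62 = -255
  T = 151 + (-255) = -104
Policy A (C := 181, Z + 33):
  A = 62
  C = 181
  T = 151 + 181 = 332
ΔT = 332 − (-104) = 436; ΔC = 181 − (-255) = 436
Score = (-5)·436 + (-5)·436 = -4360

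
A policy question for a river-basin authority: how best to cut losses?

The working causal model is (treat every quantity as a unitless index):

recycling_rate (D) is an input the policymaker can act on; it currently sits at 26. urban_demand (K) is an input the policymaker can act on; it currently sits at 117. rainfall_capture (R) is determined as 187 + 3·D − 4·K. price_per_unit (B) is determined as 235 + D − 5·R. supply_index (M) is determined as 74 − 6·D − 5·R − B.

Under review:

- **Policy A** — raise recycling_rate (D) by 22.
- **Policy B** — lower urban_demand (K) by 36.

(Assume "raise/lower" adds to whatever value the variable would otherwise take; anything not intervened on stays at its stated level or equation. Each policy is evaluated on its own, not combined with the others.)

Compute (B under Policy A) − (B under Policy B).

Policy A (D + 22):
  D = 26 + 22 = 48
  K = 117
  R = 187 + 3·48 − 4·117 = -137
  B = 235 + 48 − 5·(-137) = 968
Policy B (K − 36):
  D = 26
  K = 117 − 36 = 81
  R = 187 + 3·26 − 4·81 = -59
  B = 235 + 26 − 5·(-59) = 556
B: 968 − 556 = 412

412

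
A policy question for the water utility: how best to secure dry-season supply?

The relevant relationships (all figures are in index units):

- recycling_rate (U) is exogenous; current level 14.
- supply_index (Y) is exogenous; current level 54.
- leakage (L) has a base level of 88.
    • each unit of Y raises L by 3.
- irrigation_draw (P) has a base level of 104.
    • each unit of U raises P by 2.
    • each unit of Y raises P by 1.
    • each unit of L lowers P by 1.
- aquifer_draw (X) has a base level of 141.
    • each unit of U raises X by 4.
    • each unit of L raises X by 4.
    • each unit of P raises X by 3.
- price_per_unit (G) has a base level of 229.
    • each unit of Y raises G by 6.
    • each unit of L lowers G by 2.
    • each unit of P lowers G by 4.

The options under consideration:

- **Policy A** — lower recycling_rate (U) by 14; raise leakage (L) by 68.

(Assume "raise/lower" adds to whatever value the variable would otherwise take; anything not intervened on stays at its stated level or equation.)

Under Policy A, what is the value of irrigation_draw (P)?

-160

Policy A (U − 14, L + 68):
  U = 14 − 14 = 0
  Y = 54
  L = 88 + 3·54 (+68 from intervention) = 318
  P = 104 + 2·0 + 54 − 318 = -160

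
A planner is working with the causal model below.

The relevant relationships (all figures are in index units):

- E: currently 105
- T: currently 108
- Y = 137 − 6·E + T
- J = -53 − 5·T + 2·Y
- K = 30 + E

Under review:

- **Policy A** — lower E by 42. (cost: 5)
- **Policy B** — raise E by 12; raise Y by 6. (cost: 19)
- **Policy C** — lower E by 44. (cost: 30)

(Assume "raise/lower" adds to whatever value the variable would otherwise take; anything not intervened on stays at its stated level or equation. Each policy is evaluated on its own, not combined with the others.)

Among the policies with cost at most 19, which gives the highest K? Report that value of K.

147

Policy A (E − 42):
  E = 105 − 42 = 63
  K = 30 + 63 = 93
Policy B (E + 12, Y + 6):
  E = 105 + 12 = 117
  K = 30 + 117 = 147
Comparing — Policy A: K=93, Policy B: K=147. Highest is 147 (Policy B).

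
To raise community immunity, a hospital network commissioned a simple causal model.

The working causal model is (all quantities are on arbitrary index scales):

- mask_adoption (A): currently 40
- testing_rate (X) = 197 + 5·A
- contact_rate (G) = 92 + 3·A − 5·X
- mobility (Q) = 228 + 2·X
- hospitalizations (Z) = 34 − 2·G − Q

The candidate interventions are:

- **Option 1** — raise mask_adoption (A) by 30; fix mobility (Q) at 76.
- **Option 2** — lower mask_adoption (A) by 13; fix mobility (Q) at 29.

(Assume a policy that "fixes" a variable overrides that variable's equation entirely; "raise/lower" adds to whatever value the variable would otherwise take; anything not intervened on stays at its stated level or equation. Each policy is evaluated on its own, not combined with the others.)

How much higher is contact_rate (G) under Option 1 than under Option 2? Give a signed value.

Option 1 (A + 30, Q := 76):
  A = 40 + 30 = 70
  X = 197 + 5·70 = 547
  G = 92 + 3·70 − 5·547 = -2433
Option 2 (A − 13, Q := 29):
  A = 40 − 13 = 27
  X = 197 + 5·27 = 332
  G = 92 + 3·27 − 5·332 = -1487
G: -2433 − (-1487) = -946

-946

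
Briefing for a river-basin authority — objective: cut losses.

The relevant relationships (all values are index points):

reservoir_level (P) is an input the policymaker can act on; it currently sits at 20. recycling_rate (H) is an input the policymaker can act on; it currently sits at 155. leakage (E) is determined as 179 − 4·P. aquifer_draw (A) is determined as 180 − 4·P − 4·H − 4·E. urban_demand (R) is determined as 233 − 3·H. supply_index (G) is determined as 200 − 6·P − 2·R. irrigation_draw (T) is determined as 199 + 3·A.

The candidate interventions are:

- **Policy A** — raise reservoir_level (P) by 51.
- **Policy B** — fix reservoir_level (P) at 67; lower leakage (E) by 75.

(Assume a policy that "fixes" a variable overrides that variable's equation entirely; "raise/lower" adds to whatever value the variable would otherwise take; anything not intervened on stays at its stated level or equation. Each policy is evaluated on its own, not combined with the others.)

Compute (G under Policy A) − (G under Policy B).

Policy A (P + 51):
  P = 20 + 51 = 71
  H = 155
  R = 233 − 3·155 = -232
  G = 200 − 6·71 − 2·(-232) = 238
Policy B (P := 67, E − 75):
  P = 67
  H = 155
  R = 233 − 3·155 = -232
  G = 200 − 6·67 − 2·(-232) = 262
G: 238 − 262 = -24

-24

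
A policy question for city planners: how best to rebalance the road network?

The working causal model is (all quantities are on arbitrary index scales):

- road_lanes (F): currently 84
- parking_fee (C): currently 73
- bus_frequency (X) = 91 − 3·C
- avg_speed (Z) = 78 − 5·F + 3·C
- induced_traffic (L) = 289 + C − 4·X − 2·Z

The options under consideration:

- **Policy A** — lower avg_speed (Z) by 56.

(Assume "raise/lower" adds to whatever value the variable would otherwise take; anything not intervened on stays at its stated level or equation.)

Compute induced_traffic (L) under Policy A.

1232

Policy A (Z − 56):
  F = 84
  C = 73
  X = 91 − 3·73 = -128
  Z = 78 − 5·84 + 3·73 (−56 from intervention) = -179
  L = 289 + 73 − 4·(-128) − 2·(-179) = 1232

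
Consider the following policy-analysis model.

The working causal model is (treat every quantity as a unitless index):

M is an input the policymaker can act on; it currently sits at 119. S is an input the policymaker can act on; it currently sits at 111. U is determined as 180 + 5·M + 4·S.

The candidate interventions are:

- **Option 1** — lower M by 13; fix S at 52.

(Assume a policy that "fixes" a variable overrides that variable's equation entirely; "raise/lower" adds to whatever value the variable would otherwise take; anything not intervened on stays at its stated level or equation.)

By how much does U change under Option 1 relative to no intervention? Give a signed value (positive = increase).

-301

Baseline:
  M = 119
  S = 111
  U = 180 + 5·119 + 4·111 = 1219
Option 1 (M − 13, S := 52):
  M = 119 − 13 = 106
  S = 52
  U = 180 + 5·106 + 4·52 = 918
Change in U: 918 − 1219 = -301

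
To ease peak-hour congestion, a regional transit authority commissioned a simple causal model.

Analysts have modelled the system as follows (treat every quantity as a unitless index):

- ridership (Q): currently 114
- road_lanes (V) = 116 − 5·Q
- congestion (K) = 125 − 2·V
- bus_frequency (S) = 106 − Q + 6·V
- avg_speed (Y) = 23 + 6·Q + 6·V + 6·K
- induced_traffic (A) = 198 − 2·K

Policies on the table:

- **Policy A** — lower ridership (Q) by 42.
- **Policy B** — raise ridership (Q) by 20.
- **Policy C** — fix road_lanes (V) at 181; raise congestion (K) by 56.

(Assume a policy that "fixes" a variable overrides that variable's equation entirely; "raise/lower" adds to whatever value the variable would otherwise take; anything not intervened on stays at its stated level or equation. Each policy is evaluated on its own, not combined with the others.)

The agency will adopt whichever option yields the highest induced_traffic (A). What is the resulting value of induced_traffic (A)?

560

Policy A (Q − 42):
  Q = 114 − 42 = 72
  V = 116 − 5·72 = -244
  K = 125 − 2·(-244) = 613
  A = 198 − 2·613 = -1028
Policy B (Q + 20):
  Q = 114 + 20 = 134
  V = 116 − 5·134 = -554
  K = 125 − 2·(-554) = 1233
  A = 198 − 2·1233 = -2268
Policy C (V := 181, K + 56):
  Q = 114
  V = 181
  K = 125 − 2·181 (+56 from intervention) = -181
  A = 198 − 2·(-181) = 560
Comparing — Policy A: A=-1028, Policy B: A=-2268, Policy C: A=560. Highest is 560 (Policy C).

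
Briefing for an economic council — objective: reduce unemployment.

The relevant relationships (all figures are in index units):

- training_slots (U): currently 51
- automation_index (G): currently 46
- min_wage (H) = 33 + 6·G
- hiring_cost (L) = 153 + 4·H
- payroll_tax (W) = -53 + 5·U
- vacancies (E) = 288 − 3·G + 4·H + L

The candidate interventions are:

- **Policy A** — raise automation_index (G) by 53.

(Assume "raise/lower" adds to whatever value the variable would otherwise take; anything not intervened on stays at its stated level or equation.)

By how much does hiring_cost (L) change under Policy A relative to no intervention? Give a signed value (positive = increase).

1272

Baseline:
  G = 46
  H = 33 + 6·46 = 309
  L = 153 + 4·309 = 1389
Policy A (G + 53):
  G = 46 + 53 = 99
  H = 33 + 6·99 = 627
  L = 153 + 4·627 = 2661
Change in L: 2661 − 1389 = 1272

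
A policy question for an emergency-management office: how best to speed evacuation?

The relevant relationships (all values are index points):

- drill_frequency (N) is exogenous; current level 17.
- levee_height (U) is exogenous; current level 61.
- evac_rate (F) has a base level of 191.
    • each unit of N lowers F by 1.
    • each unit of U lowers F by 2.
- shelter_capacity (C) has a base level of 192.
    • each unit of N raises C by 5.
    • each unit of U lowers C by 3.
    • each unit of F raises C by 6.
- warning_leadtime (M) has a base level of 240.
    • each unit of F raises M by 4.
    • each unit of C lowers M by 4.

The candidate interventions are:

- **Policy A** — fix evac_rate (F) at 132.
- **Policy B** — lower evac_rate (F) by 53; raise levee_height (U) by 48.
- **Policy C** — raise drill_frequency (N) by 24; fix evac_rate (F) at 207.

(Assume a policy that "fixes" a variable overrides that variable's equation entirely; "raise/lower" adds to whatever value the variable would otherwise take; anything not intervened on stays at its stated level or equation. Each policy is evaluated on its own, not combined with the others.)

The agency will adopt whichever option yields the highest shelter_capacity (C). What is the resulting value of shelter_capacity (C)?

Policy A (F := 132):
  N = 17
  U = 61
  F = 132
  C = 192 + 5·17 − 3·61 + 6·132 = 886
Policy B (F − 53, U + 48):
  N = 17
  U = 61 + 48 = 109
  F = 191 − 17 − 2·109 (−53 from intervention) = -97
  C = 192 + 5·17 − 3·109 + 6·(-97) = -632
Policy C (N + 24, F := 207):
  N = 17 + 24 = 41
  U = 61
  F = 207
  C = 192 + 5·41 − 3·61 + 6·207 = 1456
Comparing — Policy A: C=886, Policy B: C=-632, Policy C: C=1456. Highest is 1456 (Policy C).

1456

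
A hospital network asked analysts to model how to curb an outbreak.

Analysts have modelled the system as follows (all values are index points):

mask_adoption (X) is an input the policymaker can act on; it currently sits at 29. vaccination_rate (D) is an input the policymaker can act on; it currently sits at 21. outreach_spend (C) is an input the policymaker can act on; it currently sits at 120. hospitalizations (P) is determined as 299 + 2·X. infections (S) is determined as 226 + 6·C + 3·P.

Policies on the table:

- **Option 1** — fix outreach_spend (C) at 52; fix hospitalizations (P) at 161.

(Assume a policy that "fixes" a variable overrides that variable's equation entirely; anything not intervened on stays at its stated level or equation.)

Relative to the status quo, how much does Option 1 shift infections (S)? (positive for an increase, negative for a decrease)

-996

Baseline:
  X = 29
  C = 120
  P = 299 + 2·29 = 357
  S = 226 + 6·120 + 3·357 = 2017
Option 1 (C := 52, P := 161):
  X = 29
  C = 52
  P = 161
  S = 226 + 6·52 + 3·161 = 1021
Change in S: 1021 − 2017 = -996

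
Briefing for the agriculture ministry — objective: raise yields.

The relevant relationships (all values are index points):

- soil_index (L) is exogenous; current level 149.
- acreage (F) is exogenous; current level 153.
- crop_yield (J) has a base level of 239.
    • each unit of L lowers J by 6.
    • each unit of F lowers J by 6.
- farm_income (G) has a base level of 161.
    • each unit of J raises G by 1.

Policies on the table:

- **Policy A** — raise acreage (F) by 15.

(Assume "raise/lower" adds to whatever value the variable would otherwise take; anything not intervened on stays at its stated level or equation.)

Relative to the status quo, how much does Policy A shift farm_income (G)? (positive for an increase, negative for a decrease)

Baseline:
  L = 149
  F = 153
  J = 239 − 6·149 − 6·153 = -1573
  G = 161 + (-1573) = -1412
Policy A (F + 15):
  L = 149
  F = 153 + 15 = 168
  J = 239 − 6·149 − 6·168 = -1663
  G = 161 + (-1663) = -1502
Change in G: -1502 − (-1412) = -90

-90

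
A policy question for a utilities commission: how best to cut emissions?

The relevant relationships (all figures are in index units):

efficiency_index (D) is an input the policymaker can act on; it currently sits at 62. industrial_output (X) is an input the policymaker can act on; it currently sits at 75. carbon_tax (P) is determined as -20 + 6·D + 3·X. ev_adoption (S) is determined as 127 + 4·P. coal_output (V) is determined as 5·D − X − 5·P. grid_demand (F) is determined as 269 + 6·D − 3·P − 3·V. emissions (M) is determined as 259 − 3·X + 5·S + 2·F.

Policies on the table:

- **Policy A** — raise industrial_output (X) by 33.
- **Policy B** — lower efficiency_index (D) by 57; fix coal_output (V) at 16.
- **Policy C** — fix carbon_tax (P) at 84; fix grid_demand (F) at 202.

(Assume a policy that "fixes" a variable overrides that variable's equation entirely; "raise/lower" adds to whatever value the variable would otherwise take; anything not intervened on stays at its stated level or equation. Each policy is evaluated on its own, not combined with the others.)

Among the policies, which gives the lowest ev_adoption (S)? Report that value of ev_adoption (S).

463

Policy A (X + 33):
  D = 62
  X = 75 + 33 = 108
  P = -20 + 6·62 + 3·108 = 676
  S = 127 + 4·676 = 2831
Policy B (D − 57, V := 16):
  D = 62 − 57 = 5
  X = 75
  P = -20 + 6·5 + 3·75 = 235
  S = 127 + 4·235 = 1067
Policy C (P := 84, F := 202):
  D = 62
  X = 75
  P = 84
  S = 127 + 4·84 = 463
Comparing — Policy A: S=2831, Policy B: S=1067, Policy C: S=463. Lowest is 463 (Policy C).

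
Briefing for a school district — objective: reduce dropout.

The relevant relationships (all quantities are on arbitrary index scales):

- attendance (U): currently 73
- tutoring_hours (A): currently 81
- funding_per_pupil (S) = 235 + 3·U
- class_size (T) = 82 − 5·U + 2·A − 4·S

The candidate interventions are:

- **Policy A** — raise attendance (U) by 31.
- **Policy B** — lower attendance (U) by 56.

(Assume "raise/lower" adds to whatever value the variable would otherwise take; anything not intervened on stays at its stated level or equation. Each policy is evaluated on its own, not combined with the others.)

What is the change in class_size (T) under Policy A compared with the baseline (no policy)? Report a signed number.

Baseline:
  U = 73
  A = 81
  S = 235 + 3·73 = 454
  T = 82 − 5·73 + 2·81 − 4·454 = -1937
Policy A (U + 31):
  U = 73 + 31 = 104
  A = 81
  S = 235 + 3·104 = 547
  T = 82 − 5·104 + 2·81 − 4·547 = -2464
Change in T: -2464 − (-1937) = -527

-527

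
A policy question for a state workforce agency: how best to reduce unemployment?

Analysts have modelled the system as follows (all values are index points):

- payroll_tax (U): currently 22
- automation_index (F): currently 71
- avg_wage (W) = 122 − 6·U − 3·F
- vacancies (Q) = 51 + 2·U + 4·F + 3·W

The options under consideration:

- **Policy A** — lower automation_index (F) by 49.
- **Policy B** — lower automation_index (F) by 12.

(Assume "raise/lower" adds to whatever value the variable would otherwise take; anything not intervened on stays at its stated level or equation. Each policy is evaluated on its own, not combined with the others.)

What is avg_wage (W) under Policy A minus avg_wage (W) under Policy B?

111

Policy A (F − 49):
  U = 22
  F = 71 − 49 = 22
  W = 122 − 6·22 − 3·22 = -76
Policy B (F − 12):
  U = 22
  F = 71 − 12 = 59
  W = 122 − 6·22 − 3·59 = -187
W: -76 − (-187) = 111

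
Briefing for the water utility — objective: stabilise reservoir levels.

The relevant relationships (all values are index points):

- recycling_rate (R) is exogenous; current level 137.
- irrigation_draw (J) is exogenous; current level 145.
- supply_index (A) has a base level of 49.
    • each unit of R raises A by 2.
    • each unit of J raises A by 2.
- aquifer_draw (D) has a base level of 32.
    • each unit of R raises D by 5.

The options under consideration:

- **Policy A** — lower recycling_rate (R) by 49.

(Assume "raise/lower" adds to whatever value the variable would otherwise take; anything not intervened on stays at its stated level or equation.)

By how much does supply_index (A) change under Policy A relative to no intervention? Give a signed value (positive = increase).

-98

Baseline:
  R = 137
  J = 145
  A = 49 + 2·137 + 2·145 = 613
Policy A (R − 49):
  R = 137 − 49 = 88
  J = 145
  A = 49 + 2·88 + 2·145 = 515
Change in A: 515 − 613 = -98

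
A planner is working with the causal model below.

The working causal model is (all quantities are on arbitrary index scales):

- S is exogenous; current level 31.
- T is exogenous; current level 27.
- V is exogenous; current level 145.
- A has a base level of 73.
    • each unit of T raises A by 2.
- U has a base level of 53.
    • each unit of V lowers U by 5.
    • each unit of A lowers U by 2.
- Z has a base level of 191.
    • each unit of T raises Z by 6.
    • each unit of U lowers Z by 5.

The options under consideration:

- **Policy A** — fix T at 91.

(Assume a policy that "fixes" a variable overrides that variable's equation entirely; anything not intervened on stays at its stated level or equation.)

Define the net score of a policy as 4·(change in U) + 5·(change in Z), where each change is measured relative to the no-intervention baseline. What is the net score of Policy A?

Baseline:
  T = 27
  V = 145
  A = 73 + 2·27 = 127
  U = 53 − 5·145 − 2·127 = -926
  Z = 191 + 6·27 − 5·(-926) = 4983
Policy A (T := 91):
  T = 91
  V = 145
  A = 73 + 2·91 = 255
  U = 53 − 5·145 − 2·255 = -1182
  Z = 191 + 6·91 − 5·(-1182) = 6647
ΔU = -1182 − (-926) = -256; ΔZ = 6647 − 4983 = 1664
Score = 4·(-256) + 5·1664 = 7296

7296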